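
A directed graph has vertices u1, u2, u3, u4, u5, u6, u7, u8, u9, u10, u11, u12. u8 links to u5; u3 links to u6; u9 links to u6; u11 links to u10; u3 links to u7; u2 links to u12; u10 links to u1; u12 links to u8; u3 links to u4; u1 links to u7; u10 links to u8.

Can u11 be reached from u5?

No

u5 has no outgoing edges, so nothing is reachable from it.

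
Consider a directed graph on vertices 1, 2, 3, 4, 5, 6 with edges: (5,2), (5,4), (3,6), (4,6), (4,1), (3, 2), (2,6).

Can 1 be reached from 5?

Yes

Explore from 5.
Distance 1: reach 2, 4.
Distance 2: reach 1, 6.
Found 1.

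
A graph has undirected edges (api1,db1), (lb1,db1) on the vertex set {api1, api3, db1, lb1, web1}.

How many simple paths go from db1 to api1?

db1–api1

1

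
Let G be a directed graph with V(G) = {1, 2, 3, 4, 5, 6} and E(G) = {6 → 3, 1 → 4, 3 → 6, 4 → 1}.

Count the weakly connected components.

4

From 1: component {1, 4}.
From 2: component {2}.
From 3: component {3, 6}.
From 5: component {5}.
That's 4 components.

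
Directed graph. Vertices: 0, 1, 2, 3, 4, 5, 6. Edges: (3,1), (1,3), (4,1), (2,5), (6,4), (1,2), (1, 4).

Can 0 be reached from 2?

No

Explore from 2.
Distance 1: reach 5.
The search from 2 is exhausted; no directed path reaches 0.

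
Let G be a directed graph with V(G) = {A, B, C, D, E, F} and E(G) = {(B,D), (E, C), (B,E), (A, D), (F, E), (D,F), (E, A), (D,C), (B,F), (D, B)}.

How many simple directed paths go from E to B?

E→A→D→B

1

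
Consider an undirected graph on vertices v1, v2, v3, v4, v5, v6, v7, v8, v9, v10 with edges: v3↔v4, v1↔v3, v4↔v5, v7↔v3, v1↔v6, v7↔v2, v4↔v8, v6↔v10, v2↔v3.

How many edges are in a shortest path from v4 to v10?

Distance 0: v4.
Distance 1: v3, v5, v8.
Distance 2: v1, v2, v7.
Distance 3: v6.
Distance 4: v10 — contains v10.

4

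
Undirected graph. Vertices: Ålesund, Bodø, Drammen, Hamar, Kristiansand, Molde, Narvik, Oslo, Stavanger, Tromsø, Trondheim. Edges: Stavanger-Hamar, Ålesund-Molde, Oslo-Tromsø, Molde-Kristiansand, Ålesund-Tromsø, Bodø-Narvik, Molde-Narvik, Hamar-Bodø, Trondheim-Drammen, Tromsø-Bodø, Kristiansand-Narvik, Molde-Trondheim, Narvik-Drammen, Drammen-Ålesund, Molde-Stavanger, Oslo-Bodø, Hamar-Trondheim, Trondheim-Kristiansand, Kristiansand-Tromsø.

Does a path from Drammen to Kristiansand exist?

Yes

Explore from Drammen.
Distance 1: reach Ålesund, Narvik, Trondheim.
Distance 2: reach Bodø, Hamar, Kristiansand, Molde, Tromsø.
Found Kristiansand.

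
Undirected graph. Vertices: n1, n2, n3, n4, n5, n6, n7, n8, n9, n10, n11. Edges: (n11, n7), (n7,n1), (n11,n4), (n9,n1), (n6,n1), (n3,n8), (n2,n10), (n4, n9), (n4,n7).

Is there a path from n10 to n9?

No

Explore from n10.
Distance 1: reach n2.
The search is exhausted without reaching n9; it lies in a different component.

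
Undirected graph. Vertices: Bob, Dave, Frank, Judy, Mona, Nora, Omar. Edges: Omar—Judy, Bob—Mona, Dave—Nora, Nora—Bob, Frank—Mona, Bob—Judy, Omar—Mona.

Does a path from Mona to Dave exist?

Explore from Mona.
Distance 1: reach Bob, Frank, Omar.
Distance 2: reach Judy, Nora.
Distance 3: reach Dave.
Found Dave.

Yes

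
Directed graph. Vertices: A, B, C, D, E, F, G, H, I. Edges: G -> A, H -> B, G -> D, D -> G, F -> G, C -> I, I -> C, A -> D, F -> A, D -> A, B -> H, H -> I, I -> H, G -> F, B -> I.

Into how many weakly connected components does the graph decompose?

3

From A: component {A, D, F, G}.
From B: component {B, C, H, I}.
From E: component {E}.
That's 3 components.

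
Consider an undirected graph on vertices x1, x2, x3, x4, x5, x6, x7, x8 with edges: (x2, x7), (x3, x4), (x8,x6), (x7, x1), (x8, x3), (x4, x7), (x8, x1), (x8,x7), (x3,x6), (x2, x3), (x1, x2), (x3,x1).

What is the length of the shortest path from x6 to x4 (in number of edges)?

2

Distance 0: x6.
Distance 1: x3, x8.
Distance 2: x1, x2, x4, x7 — contains x4.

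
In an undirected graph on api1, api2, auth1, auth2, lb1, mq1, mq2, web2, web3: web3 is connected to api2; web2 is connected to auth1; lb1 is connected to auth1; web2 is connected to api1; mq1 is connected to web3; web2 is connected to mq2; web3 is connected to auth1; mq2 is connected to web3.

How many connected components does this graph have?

2

From api1: component {api1, api2, auth1, lb1, mq1, mq2, web2, web3}.
From auth2: component {auth2}.
That's 2 components.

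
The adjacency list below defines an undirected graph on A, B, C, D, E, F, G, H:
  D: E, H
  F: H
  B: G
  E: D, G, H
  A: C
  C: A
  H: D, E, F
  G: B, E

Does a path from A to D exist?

Explore from A.
Distance 1: reach C.
The search is exhausted without reaching D; it lies in a different component.

No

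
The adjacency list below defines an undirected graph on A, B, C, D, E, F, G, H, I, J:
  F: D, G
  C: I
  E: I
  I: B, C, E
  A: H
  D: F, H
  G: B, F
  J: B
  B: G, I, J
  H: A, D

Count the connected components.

From A: component {A, B, C, D, E, F, G, H, I, J}.
That's 1 component.

1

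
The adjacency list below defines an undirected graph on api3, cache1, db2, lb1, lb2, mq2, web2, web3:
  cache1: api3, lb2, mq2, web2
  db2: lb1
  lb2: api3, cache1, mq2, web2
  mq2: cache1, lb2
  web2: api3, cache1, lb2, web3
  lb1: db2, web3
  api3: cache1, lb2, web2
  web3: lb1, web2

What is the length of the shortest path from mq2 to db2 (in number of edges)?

5

Distance 0: mq2.
Distance 1: cache1, lb2.
Distance 2: api3, web2.
Distance 3: web3.
Distance 4: lb1.
Distance 5: db2 — contains db2.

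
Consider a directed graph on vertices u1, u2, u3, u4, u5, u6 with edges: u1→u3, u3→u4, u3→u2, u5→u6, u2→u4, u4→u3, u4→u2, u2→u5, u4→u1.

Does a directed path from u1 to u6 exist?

Explore from u1.
Distance 1: reach u3.
Distance 2: reach u2, u4.
Distance 3: reach u5.
Distance 4: reach u6.
Found u6.

Yes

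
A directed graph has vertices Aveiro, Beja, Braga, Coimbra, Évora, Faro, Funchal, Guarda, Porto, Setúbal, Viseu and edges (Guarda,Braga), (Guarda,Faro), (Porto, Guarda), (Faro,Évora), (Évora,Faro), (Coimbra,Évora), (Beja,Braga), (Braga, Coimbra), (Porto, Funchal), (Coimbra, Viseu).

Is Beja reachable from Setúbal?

No

Setúbal has no outgoing edges, so nothing is reachable from it.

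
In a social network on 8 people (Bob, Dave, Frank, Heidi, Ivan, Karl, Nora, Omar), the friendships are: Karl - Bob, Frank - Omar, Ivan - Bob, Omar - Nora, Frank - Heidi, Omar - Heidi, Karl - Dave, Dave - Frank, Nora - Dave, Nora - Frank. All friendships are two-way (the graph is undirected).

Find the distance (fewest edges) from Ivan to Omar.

5

Distance 0: Ivan.
Distance 1: Bob.
Distance 2: Karl.
Distance 3: Dave.
Distance 4: Frank, Nora.
Distance 5: Heidi, Omar — contains Omar.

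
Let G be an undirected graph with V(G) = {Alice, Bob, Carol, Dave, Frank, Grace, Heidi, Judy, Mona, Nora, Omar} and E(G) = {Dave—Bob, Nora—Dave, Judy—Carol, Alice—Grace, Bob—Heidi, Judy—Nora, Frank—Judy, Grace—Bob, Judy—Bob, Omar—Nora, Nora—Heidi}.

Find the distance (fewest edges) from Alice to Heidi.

Distance 0: Alice.
Distance 1: Grace.
Distance 2: Bob.
Distance 3: Dave, Heidi, Judy — contains Heidi.

3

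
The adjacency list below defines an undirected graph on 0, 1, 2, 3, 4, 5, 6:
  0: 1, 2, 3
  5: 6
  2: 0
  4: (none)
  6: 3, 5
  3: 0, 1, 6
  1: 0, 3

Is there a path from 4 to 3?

4 has no edges, so nothing is reachable from it.

No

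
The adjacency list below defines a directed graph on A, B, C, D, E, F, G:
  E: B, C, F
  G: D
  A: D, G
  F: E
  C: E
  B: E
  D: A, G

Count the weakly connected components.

From A: component {A, D, G}.
From B: component {B, C, E, F}.
That's 2 components.

2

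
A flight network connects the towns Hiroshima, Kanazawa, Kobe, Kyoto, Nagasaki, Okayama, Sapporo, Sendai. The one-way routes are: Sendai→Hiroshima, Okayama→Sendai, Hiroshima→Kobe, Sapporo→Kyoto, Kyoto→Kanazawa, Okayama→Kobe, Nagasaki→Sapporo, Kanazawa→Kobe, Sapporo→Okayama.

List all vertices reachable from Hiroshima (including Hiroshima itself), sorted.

Start at Hiroshima.
Its neighbours: Kobe.
Nothing further is reachable.

Hiroshima, Kobe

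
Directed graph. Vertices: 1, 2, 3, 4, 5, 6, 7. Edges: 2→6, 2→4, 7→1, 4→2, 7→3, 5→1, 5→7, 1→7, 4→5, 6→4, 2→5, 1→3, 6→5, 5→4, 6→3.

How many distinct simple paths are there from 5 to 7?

2

5→1→7
5→7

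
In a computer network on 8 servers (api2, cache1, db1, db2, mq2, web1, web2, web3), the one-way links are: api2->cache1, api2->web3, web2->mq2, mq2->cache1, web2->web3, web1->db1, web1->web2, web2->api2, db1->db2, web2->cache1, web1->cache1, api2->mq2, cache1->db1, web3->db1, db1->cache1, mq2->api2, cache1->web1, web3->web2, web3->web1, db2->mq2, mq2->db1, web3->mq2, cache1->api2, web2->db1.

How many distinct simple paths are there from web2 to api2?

21

web2→api2
web2→cache1→api2
web2→cache1→db1→db2→mq2→api2
web2→cache1→web1→db1→db2→mq2→api2
web2→db1→cache1→api2
web2→db1→db2→mq2→api2
web2→db1→db2→mq2→cache1→api2
web2→mq2→api2
... and 13 more.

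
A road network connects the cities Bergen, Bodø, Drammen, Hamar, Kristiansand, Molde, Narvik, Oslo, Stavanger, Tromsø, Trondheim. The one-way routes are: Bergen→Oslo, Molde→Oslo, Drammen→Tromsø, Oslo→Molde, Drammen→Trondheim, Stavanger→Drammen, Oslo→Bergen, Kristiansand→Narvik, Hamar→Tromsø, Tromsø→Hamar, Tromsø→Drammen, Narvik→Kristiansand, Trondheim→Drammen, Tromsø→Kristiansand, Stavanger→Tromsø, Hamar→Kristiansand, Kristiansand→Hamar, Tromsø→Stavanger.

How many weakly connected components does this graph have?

3

From Bergen: component {Bergen, Molde, Oslo}.
From Bodø: component {Bodø}.
From Drammen: component {Drammen, Hamar, Kristiansand, Narvik, Stavanger, Tromsø, Trondheim}.
That's 3 components.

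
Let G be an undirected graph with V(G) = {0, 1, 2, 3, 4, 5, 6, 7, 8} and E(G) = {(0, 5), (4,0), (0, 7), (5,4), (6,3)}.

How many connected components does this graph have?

From 0: component {0, 4, 5, 7}.
From 1: component {1}.
From 2: component {2}.
From 3: component {3, 6}.
From 8: component {8}.
That's 5 components.

5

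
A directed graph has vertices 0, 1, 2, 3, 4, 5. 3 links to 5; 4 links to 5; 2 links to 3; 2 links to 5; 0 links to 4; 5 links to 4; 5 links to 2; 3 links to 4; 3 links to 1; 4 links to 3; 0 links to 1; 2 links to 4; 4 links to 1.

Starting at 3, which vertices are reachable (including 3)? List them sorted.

1, 2, 3, 4, 5

Start at 3.
Its neighbours: 1, 4, 5.
Then their neighbours: 2.
Nothing further is reachable.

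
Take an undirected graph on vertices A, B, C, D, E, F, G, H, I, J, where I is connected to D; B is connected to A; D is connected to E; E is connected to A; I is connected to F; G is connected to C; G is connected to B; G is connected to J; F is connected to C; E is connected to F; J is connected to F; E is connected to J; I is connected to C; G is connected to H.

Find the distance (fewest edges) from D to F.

Distance 0: D.
Distance 1: E, I.
Distance 2: A, C, F, J — contains F.

2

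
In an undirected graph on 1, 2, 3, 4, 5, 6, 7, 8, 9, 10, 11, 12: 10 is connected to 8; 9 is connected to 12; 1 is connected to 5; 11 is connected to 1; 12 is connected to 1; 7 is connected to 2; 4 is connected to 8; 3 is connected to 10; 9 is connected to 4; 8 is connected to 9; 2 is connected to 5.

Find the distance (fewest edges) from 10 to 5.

5

Distance 0: 10.
Distance 1: 3, 8.
Distance 2: 4, 9.
Distance 3: 12.
Distance 4: 1.
Distance 5: 5, 11 — contains 5.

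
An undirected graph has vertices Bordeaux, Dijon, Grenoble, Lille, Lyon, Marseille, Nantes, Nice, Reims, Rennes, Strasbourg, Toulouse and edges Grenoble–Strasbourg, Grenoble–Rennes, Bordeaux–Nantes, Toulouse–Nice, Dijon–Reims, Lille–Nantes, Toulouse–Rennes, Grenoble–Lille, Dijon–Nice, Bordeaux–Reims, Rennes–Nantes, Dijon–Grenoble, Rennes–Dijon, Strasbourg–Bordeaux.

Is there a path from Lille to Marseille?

Explore from Lille.
Distance 1: reach Grenoble, Nantes.
Distance 2: reach Bordeaux, Dijon, Rennes, Strasbourg.
Distance 3: reach Nice, Reims, Toulouse.
The search is exhausted without reaching Marseille; it lies in a different component.

No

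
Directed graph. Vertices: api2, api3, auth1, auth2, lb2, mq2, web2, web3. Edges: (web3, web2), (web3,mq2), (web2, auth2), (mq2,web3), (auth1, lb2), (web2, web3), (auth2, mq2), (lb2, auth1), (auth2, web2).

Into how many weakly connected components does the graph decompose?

From api2: component {api2}.
From api3: component {api3}.
From auth1: component {auth1, lb2}.
From auth2: component {auth2, mq2, web2, web3}.
That's 4 components.

4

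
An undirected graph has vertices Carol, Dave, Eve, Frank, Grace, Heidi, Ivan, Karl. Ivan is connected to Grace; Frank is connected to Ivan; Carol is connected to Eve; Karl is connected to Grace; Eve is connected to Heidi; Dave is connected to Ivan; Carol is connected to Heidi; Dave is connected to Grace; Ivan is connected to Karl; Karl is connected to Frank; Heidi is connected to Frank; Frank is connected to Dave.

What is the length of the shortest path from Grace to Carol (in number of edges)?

Distance 0: Grace.
Distance 1: Dave, Ivan, Karl.
Distance 2: Frank.
Distance 3: Heidi.
Distance 4: Carol, Eve — contains Carol.

4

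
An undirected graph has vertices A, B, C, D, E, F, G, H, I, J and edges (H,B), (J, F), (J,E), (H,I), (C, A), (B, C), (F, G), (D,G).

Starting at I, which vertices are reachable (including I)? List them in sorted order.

Start at I.
Its neighbours: H.
Then their neighbours: B.
Then next layer: C.
Then next layer: A.
Nothing further is reachable.

A, B, C, H, I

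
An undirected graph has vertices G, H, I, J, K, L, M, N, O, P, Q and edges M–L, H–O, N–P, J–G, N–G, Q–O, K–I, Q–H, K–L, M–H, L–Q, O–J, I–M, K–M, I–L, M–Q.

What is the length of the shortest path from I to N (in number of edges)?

6

Distance 0: I.
Distance 1: K, L, M.
Distance 2: H, Q.
Distance 3: O.
Distance 4: J.
Distance 5: G.
Distance 6: N — contains N.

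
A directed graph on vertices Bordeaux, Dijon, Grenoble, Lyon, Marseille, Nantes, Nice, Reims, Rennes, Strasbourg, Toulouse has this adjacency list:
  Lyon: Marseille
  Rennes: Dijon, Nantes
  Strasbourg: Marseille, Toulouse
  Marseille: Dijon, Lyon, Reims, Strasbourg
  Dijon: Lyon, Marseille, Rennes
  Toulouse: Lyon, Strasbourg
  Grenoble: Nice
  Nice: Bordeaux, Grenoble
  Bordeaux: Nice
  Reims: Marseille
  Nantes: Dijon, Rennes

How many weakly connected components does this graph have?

From Bordeaux: component {Bordeaux, Grenoble, Nice}.
From Dijon: component {Dijon, Lyon, Marseille, Nantes, Reims, Rennes, Strasbourg, Toulouse}.
That's 2 components.

2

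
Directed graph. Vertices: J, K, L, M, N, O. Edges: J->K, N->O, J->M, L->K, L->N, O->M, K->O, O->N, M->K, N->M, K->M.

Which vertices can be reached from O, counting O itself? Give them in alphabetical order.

K, M, N, O

Start at O.
Its neighbours: M, N.
Then their neighbours: K.
Nothing further is reachable.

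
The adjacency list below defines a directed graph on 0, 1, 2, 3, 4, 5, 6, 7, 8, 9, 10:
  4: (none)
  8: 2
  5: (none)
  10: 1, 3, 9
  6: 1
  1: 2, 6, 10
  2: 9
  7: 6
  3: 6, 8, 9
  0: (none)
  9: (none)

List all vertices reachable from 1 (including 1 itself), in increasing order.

1, 2, 3, 6, 8, 9, 10

Start at 1.
Its neighbours: 2, 6, 10.
Then their neighbours: 3, 9.
Then next layer: 8.
Nothing further is reachable.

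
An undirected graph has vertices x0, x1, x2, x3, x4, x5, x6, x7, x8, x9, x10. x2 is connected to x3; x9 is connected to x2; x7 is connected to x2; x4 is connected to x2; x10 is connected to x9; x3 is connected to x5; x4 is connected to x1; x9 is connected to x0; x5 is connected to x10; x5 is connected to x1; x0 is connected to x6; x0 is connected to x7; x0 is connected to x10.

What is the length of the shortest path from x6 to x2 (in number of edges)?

3

Distance 0: x6.
Distance 1: x0.
Distance 2: x7, x9, x10.
Distance 3: x2, x5 — contains x2.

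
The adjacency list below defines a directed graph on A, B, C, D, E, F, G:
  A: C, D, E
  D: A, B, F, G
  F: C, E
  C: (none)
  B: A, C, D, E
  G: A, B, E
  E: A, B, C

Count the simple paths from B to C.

18

B→A→C
B→A→D→F→C
B→A→D→F→E→C
B→A→D→G→E→C
B→A→E→C
B→C
B→D→A→C
B→D→A→E→C
... and 10 more.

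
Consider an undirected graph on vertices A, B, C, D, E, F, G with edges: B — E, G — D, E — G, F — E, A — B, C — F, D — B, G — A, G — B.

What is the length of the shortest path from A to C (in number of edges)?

4

Distance 0: A.
Distance 1: B, G.
Distance 2: D, E.
Distance 3: F.
Distance 4: C — contains C.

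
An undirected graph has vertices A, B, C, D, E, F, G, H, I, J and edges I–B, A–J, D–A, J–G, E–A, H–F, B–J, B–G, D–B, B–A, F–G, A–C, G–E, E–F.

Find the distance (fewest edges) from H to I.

Distance 0: H.
Distance 1: F.
Distance 2: E, G.
Distance 3: A, B, J.
Distance 4: C, D, I — contains I.

4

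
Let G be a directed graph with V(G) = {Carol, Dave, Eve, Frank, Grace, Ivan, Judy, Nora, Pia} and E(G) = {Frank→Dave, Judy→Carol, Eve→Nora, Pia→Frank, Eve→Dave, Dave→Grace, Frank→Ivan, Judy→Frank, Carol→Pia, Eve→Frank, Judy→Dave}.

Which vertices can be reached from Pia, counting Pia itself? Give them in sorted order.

Start at Pia.
Its neighbours: Frank.
Then their neighbours: Dave, Ivan.
Then next layer: Grace.
Nothing further is reachable.

Dave, Frank, Grace, Ivan, Pia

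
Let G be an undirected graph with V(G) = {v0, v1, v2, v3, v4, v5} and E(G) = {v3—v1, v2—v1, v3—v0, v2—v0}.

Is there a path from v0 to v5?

Explore from v0.
Distance 1: reach v2, v3.
Distance 2: reach v1.
The search is exhausted without reaching v5; it lies in a different component.

No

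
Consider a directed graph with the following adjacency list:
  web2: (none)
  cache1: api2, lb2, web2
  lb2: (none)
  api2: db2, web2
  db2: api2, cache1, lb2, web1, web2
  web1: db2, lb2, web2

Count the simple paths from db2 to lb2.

db2→cache1→lb2
db2→lb2
db2→web1→lb2

3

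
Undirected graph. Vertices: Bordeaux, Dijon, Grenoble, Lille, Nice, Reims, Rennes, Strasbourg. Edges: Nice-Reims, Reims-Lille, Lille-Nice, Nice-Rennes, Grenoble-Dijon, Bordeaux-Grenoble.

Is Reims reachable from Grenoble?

Explore from Grenoble.
Distance 1: reach Bordeaux, Dijon.
The search is exhausted without reaching Reims; it lies in a different component.

No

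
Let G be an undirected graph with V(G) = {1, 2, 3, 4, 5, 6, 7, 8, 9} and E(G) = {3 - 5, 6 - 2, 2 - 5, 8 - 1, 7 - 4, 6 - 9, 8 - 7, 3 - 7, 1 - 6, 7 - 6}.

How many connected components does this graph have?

From 1: component {1, 2, 3, 4, 5, 6, 7, 8, 9}.
That's 1 component.

1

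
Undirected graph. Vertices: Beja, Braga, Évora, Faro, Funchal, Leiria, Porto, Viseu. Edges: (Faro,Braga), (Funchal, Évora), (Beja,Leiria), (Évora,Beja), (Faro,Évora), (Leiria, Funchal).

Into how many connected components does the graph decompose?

3

From Beja: component {Beja, Braga, Évora, Faro, Funchal, Leiria}.
From Porto: component {Porto}.
From Viseu: component {Viseu}.
That's 3 components.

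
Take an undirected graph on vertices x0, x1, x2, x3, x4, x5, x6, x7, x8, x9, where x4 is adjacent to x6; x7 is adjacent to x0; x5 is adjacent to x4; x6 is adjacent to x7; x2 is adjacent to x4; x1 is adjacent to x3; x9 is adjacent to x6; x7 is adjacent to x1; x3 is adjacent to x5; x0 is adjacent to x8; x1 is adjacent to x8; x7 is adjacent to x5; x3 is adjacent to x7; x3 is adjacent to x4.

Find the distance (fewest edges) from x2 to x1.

3

Distance 0: x2.
Distance 1: x4.
Distance 2: x3, x5, x6.
Distance 3: x1, x7, x9 — contains x1.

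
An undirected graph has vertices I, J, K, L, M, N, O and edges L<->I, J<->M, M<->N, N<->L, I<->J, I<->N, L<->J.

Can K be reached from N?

Explore from N.
Distance 1: reach I, L, M.
Distance 2: reach J.
The search is exhausted without reaching K; it lies in a different component.

No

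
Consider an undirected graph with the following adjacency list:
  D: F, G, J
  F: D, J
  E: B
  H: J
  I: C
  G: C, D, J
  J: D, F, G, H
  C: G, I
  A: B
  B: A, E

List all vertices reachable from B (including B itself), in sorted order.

Start at B.
Its neighbours: A, E.
Nothing further is reachable.

A, B, E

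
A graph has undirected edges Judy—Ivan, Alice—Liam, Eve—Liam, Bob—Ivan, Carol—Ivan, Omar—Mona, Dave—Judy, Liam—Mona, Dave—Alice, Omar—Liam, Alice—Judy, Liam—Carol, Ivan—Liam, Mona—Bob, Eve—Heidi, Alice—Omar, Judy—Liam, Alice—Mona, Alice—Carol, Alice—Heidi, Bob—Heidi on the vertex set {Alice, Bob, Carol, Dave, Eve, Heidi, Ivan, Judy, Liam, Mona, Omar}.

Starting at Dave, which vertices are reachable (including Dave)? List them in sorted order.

Alice, Bob, Carol, Dave, Eve, Heidi, Ivan, Judy, Liam, Mona, Omar

Start at Dave.
Its neighbours: Alice, Judy.
Then their neighbours: Carol, Heidi, Ivan, Liam, Mona, Omar.
Then next layer: Bob, Eve.
Every vertex is now reached.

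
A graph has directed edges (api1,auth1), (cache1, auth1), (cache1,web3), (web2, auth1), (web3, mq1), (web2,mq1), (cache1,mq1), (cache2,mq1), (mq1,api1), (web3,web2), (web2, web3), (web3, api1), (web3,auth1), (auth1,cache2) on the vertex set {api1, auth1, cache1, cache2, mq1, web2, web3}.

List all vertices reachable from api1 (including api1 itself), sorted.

api1, auth1, cache2, mq1

Start at api1.
Its neighbours: auth1.
Then their neighbours: cache2.
Then next layer: mq1.
Nothing further is reachable.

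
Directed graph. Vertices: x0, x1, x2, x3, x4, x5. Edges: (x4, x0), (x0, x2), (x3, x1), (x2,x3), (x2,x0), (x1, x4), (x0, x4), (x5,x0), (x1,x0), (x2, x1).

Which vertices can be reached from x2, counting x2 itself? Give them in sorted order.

x0, x1, x2, x3, x4

Start at x2.
Its neighbours: x0, x1, x3.
Then their neighbours: x4.
Nothing further is reachable.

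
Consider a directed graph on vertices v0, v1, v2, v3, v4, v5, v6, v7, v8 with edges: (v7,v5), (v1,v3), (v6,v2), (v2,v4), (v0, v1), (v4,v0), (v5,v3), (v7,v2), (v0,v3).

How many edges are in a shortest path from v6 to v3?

4

Distance 0: v6.
Distance 1: v2.
Distance 2: v4.
Distance 3: v0.
Distance 4: v1, v3 — contains v3.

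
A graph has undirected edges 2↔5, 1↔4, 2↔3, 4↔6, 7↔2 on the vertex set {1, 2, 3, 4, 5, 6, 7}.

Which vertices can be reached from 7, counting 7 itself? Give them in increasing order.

2, 3, 5, 7

Start at 7.
Its neighbours: 2.
Then their neighbours: 3, 5.
Nothing further is reachable.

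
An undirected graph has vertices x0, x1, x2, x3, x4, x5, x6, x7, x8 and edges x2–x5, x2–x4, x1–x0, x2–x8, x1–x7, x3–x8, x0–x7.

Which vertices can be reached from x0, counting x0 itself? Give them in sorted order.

Start at x0.
Its neighbours: x1, x7.
Nothing further is reachable.

x0, x1, x7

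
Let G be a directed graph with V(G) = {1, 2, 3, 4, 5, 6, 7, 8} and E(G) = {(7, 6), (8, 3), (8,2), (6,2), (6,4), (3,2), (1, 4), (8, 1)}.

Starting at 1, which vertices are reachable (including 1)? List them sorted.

Start at 1.
Its neighbours: 4.
Nothing further is reachable.

1, 4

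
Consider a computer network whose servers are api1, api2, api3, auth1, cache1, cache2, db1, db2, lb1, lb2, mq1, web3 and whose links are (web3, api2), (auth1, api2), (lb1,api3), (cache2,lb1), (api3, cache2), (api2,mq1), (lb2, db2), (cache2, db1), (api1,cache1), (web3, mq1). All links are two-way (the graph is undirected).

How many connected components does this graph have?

From api1: component {api1, cache1}.
From api2: component {api2, auth1, mq1, web3}.
From api3: component {api3, cache2, db1, lb1}.
From db2: component {db2, lb2}.
That's 4 components.

4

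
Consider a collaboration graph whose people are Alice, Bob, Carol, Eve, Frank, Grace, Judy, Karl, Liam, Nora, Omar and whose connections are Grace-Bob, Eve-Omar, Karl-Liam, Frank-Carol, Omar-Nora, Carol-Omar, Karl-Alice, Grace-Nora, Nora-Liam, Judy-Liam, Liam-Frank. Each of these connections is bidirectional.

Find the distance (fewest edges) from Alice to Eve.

5

Distance 0: Alice.
Distance 1: Karl.
Distance 2: Liam.
Distance 3: Frank, Judy, Nora.
Distance 4: Carol, Grace, Omar.
Distance 5: Bob, Eve — contains Eve.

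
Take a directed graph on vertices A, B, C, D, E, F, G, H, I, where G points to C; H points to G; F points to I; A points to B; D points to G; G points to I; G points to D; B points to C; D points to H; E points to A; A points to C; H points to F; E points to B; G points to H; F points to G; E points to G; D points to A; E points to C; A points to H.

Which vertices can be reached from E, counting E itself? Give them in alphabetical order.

Start at E.
Its neighbours: A, B, C, G.
Then their neighbours: D, H, I.
Then next layer: F.
Every vertex is now reached.

A, B, C, D, E, F, G, H, I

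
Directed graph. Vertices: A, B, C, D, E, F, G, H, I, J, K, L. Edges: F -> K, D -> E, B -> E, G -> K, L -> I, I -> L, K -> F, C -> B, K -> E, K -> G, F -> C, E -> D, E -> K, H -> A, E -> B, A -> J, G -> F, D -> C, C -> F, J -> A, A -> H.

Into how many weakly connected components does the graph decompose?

3

From A: component {A, H, J}.
From B: component {B, C, D, E, F, G, K}.
From I: component {I, L}.
That's 3 components.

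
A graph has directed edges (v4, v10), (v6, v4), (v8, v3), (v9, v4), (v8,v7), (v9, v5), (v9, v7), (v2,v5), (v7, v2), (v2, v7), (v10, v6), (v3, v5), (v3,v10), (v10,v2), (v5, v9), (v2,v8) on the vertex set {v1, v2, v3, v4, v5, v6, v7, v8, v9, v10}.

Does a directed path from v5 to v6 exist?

Explore from v5.
Distance 1: reach v9.
Distance 2: reach v4, v7.
Distance 3: reach v2, v10.
Distance 4: reach v6, v8.
Found v6.

Yes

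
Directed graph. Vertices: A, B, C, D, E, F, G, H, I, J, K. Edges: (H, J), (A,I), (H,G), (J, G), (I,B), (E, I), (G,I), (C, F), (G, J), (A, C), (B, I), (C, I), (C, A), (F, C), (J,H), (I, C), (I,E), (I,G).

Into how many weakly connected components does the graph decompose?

3

From A: component {A, B, C, E, F, G, H, I, J}.
From D: component {D}.
From K: component {K}.
That's 3 components.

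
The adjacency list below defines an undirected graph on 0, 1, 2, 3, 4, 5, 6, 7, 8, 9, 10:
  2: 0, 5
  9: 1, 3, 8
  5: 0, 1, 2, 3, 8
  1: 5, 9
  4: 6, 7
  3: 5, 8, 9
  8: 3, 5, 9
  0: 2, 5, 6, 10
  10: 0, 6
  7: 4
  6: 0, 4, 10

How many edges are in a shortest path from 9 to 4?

Distance 0: 9.
Distance 1: 1, 3, 8.
Distance 2: 5.
Distance 3: 0, 2.
Distance 4: 6, 10.
Distance 5: 4 — contains 4.

5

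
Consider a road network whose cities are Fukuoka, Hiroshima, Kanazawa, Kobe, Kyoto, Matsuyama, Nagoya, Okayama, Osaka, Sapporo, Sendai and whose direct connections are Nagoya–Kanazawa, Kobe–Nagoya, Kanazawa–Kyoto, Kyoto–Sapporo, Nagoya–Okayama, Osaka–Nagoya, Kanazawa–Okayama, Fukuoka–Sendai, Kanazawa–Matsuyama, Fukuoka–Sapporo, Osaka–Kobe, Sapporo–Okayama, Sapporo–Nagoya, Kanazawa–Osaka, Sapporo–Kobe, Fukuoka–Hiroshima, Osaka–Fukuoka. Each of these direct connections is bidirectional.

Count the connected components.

From Fukuoka: component {Fukuoka, Hiroshima, Kanazawa, Kobe, Kyoto, Matsuyama, Nagoya, Okayama, Osaka, Sapporo, Sendai}.
That's 1 component.

1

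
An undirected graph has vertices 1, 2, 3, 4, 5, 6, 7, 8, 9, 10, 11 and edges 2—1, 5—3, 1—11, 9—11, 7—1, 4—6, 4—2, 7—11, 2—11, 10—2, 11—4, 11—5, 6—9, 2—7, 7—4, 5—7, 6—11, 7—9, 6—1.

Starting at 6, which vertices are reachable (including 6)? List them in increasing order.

1, 2, 3, 4, 5, 6, 7, 9, 10, 11

Start at 6.
Its neighbours: 1, 4, 9, 11.
Then their neighbours: 2, 5, 7.
Then next layer: 3, 10.
Nothing further is reachable.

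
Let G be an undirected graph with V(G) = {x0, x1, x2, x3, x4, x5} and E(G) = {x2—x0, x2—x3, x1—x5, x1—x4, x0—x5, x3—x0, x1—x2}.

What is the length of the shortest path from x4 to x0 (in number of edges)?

3

Distance 0: x4.
Distance 1: x1.
Distance 2: x2, x5.
Distance 3: x0, x3 — contains x0.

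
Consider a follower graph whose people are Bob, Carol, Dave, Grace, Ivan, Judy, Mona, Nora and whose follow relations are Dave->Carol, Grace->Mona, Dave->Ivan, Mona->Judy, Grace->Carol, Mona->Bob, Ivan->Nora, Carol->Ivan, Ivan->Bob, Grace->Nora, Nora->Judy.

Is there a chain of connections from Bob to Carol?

No

Bob has no outgoing edges, so nothing is reachable from it.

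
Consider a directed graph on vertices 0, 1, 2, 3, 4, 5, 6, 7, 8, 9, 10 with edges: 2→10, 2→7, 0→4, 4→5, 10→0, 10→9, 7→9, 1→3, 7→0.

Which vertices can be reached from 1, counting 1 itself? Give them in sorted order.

Start at 1.
Its neighbours: 3.
Nothing further is reachable.

1, 3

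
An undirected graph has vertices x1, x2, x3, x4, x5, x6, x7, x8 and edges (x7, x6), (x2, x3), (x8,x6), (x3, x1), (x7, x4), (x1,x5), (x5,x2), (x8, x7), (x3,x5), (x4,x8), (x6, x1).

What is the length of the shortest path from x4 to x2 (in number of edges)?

Distance 0: x4.
Distance 1: x7, x8.
Distance 2: x6.
Distance 3: x1.
Distance 4: x3, x5.
Distance 5: x2 — contains x2.

5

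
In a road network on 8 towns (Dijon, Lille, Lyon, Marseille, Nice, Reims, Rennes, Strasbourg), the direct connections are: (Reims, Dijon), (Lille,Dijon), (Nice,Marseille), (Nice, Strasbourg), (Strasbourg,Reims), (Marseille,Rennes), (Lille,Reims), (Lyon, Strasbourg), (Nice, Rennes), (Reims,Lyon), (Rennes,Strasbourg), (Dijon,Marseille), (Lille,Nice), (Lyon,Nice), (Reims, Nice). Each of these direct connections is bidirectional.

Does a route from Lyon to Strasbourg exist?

Explore from Lyon.
Distance 1: reach Nice, Reims, Strasbourg.
Found Strasbourg.

Yes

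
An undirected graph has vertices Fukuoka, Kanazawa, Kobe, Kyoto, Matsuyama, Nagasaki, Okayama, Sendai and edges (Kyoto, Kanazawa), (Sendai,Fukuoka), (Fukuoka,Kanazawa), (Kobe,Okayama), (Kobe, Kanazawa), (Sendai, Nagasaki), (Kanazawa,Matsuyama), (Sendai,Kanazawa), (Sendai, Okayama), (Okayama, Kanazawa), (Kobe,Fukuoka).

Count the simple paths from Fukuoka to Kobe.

Fukuoka–Kanazawa–Kobe
Fukuoka–Kanazawa–Okayama–Kobe
Fukuoka–Kanazawa–Sendai–Okayama–Kobe
Fukuoka–Kobe
Fukuoka–Sendai–Kanazawa–Kobe
Fukuoka–Sendai–Kanazawa–Okayama–Kobe
Fukuoka–Sendai–Okayama–Kanazawa–Kobe
Fukuoka–Sendai–Okayama–Kobe

8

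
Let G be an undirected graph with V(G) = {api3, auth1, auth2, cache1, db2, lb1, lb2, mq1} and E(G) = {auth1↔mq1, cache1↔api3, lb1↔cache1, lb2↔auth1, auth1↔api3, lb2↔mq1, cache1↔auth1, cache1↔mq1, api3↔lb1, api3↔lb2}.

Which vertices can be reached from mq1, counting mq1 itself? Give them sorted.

Start at mq1.
Its neighbours: auth1, cache1, lb2.
Then their neighbours: api3, lb1.
Nothing further is reachable.

api3, auth1, cache1, lb1, lb2, mq1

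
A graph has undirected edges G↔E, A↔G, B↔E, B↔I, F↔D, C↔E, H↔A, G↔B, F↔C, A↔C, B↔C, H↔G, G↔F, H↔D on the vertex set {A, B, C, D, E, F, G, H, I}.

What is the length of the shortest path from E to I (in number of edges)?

Distance 0: E.
Distance 1: B, C, G.
Distance 2: A, F, H, I — contains I.

2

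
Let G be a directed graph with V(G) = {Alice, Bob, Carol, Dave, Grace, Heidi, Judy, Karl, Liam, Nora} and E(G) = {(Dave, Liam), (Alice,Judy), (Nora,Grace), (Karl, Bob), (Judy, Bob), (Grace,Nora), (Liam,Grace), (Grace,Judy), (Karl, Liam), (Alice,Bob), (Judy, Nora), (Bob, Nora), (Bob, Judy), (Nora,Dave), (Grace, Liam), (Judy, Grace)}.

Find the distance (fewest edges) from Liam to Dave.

Distance 0: Liam.
Distance 1: Grace.
Distance 2: Judy, Nora.
Distance 3: Bob, Dave — contains Dave.

3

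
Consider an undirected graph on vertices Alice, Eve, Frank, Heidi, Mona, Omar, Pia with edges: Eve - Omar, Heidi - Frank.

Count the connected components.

From Alice: component {Alice}.
From Eve: component {Eve, Omar}.
From Frank: component {Frank, Heidi}.
From Mona: component {Mona}.
From Pia: component {Pia}.
That's 5 components.

5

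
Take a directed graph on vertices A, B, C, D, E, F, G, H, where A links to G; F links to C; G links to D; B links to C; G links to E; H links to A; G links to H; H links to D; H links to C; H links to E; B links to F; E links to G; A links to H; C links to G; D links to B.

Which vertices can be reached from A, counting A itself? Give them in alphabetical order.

Start at A.
Its neighbours: G, H.
Then their neighbours: C, D, E.
Then next layer: B.
Then next layer: F.
Every vertex is now reached.

A, B, C, D, E, F, G, H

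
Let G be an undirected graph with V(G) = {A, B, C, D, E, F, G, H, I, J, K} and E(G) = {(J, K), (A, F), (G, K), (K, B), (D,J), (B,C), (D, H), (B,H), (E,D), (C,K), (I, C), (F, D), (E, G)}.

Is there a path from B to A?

Explore from B.
Distance 1: reach C, H, K.
Distance 2: reach D, G, I, J.
Distance 3: reach E, F.
Distance 4: reach A.
Found A.

Yes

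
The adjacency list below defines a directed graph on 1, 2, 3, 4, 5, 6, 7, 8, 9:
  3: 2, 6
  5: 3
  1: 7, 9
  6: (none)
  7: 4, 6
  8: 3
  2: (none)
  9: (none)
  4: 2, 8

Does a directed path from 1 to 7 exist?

Yes

Explore from 1.
Distance 1: reach 7, 9.
Found 7.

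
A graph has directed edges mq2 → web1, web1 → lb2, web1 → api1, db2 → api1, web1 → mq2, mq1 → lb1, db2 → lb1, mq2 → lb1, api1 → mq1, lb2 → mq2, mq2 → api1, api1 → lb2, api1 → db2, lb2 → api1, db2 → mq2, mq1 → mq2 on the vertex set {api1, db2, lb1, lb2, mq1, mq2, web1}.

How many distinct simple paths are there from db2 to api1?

db2→api1
db2→mq2→api1
db2→mq2→web1→api1
db2→mq2→web1→lb2→api1

4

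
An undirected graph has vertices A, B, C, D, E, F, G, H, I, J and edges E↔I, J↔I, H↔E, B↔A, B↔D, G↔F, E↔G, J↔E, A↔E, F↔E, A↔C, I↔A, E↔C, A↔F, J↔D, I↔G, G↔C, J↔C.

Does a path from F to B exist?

Yes

Explore from F.
Distance 1: reach A, E, G.
Distance 2: reach B, C, H, I, J.
Found B.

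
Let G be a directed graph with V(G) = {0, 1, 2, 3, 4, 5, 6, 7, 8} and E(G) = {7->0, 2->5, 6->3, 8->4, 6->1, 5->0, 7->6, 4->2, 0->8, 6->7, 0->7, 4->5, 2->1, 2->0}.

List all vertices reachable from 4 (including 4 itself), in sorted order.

Start at 4.
Its neighbours: 2, 5.
Then their neighbours: 0, 1.
Then next layer: 7, 8.
Then next layer: 6.
Then next layer: 3.
Every vertex is now reached.

0, 1, 2, 3, 4, 5, 6, 7, 8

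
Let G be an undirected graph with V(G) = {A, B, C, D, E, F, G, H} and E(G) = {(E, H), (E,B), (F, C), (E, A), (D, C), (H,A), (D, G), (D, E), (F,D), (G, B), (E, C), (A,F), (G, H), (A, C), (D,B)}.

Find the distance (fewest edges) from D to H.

2

Distance 0: D.
Distance 1: B, C, E, F, G.
Distance 2: A, H — contains H.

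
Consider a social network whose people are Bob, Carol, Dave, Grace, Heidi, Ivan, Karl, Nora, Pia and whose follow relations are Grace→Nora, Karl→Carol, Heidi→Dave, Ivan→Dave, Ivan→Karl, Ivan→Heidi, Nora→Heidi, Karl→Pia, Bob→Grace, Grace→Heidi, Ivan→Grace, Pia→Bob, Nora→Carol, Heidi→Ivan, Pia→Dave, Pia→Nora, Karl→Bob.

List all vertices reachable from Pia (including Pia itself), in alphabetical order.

Bob, Carol, Dave, Grace, Heidi, Ivan, Karl, Nora, Pia

Start at Pia.
Its neighbours: Bob, Dave, Nora.
Then their neighbours: Carol, Grace, Heidi.
Then next layer: Ivan.
Then next layer: Karl.
Every vertex is now reached.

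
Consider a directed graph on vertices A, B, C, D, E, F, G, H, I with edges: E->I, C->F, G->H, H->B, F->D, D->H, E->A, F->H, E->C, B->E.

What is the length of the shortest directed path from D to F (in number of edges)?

Distance 0: D.
Distance 1: H.
Distance 2: B.
Distance 3: E.
Distance 4: A, C, I.
Distance 5: F — contains F.

5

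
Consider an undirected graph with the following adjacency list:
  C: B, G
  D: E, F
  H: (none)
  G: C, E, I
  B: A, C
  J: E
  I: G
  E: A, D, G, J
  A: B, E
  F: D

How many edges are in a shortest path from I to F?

4

Distance 0: I.
Distance 1: G.
Distance 2: C, E.
Distance 3: A, B, D, J.
Distance 4: F — contains F.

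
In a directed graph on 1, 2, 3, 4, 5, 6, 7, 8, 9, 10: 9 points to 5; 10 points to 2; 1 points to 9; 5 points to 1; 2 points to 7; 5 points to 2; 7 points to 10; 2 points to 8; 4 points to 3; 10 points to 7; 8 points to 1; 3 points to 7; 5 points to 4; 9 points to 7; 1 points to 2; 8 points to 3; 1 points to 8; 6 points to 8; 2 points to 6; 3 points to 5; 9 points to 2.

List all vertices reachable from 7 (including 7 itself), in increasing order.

1, 2, 3, 4, 5, 6, 7, 8, 9, 10

Start at 7.
Its neighbours: 10.
Then their neighbours: 2.
Then next layer: 6, 8.
Then next layer: 1, 3.
Then next layer: 5, 9.
Then next layer: 4.
Every vertex is now reached.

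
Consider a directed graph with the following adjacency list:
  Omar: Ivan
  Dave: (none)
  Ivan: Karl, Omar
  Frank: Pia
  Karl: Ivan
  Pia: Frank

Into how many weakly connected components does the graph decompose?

3

From Dave: component {Dave}.
From Frank: component {Frank, Pia}.
From Ivan: component {Ivan, Karl, Omar}.
That's 3 components.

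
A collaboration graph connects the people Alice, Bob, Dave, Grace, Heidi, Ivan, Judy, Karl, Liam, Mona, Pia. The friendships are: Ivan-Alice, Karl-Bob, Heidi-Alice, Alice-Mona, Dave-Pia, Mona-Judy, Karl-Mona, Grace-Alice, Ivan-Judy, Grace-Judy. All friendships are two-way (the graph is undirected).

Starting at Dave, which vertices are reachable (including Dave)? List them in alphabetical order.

Dave, Pia

Start at Dave.
Its neighbours: Pia.
Nothing further is reachable.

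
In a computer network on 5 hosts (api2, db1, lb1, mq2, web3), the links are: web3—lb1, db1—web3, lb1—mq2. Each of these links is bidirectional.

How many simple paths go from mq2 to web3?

mq2–lb1–web3

1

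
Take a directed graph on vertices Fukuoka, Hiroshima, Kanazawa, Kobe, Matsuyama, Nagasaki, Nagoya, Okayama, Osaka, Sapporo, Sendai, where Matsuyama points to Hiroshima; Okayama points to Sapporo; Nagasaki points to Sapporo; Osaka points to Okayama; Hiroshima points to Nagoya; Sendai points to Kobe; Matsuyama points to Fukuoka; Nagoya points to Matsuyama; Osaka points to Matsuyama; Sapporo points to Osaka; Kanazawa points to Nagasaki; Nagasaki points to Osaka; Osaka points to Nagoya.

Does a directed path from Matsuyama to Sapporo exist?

Explore from Matsuyama.
Distance 1: reach Fukuoka, Hiroshima.
Distance 2: reach Nagoya.
The search from Matsuyama is exhausted; no directed path reaches Sapporo.

No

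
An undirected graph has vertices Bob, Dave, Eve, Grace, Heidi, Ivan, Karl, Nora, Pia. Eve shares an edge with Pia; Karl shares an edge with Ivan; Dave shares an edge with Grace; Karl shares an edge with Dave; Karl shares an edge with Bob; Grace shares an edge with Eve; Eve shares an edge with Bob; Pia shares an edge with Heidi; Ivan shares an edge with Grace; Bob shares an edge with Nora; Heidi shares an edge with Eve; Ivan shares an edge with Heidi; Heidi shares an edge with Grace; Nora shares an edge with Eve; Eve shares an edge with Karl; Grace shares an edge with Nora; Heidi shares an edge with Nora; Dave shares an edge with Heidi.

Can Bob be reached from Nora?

Explore from Nora.
Distance 1: reach Bob, Eve, Grace, Heidi.
Found Bob.

Yes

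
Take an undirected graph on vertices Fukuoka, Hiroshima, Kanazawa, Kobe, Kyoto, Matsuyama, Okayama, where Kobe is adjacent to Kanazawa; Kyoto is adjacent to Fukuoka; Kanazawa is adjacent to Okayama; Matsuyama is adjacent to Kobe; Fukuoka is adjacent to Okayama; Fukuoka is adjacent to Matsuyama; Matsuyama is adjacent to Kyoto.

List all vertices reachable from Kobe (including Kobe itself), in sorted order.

Start at Kobe.
Its neighbours: Kanazawa, Matsuyama.
Then their neighbours: Fukuoka, Kyoto, Okayama.
Nothing further is reachable.

Fukuoka, Kanazawa, Kobe, Kyoto, Matsuyama, Okayama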